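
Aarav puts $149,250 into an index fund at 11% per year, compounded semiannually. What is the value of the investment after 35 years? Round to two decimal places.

$6,332,665.00

Periodic rate = 11%/2 = 0.055; periods = 2·35 = 70.
A = 149,250·(1 + 0.055)^70 ≈ 149,250·42.42991623256 ≈ 6,332,664.9977.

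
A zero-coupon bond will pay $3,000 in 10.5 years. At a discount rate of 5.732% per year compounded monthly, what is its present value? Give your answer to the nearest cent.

$1,645.73

Growth factor = (1 + 0.05732/12)^126 ≈ 1.822897228.
P = 3,000/1.822897228 ≈ 1,645.7318.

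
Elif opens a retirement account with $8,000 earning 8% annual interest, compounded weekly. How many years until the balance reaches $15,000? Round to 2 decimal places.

7.86 years

We need (1 + 0.00153846)^(52t) = 1.875, so 52t = ln 1.875 / ln 1.001538 ≈ 408.9099.
t ≈ 408.9099/52 = 7.8637 years.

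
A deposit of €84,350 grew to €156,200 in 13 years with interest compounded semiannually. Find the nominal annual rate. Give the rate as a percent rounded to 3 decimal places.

4.796%

The 26-period growth factor is 156,200/84,350 = 1.85181.
r/2 = 1.85181^(1/26) − 1 ≈ 0.0239816, so r ≈ 2·0.0239816 = 4.79632%.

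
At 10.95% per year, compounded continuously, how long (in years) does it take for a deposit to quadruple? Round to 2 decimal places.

e^(0.1095t) = 4, so 0.1095t = ln 4 ≈ 1.3863.
t ≈ 1.3863/0.1095 ≈ 12.6602.

12.66 years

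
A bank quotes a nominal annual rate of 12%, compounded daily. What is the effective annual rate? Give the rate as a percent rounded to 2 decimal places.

12.75%

One year is 365 periods at 0.000328767 each: (1 + 0.000328767)^365 ≈ 1.127475.
EAR = 1.127475 − 1 ≈ 12.74746%.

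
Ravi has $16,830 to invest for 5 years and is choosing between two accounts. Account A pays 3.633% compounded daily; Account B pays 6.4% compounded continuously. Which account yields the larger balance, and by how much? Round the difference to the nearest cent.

Account A growth factor: (1 + 0.03633/365)^1825 ≈ 1.1991835622; balance ≈ 20,182.2594.
Account B growth factor: e^(0.064·5) = e^0.32 ≈ 1.3771277643; balance ≈ 23,177.0603.
Account B is larger by 2,994.8009.

Account B, by $2,994.80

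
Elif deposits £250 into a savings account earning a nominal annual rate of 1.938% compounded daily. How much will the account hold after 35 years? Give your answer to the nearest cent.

£492.62

Growth factor = (1 + 0.01938/365)^12775 ≈ 1.97048951.
A ≈ 250 × 1.97048951 ≈ 492.6224.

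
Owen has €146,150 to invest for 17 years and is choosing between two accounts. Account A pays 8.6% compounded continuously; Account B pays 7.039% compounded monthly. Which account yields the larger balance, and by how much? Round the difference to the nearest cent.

Account A growth factor: e^(0.086·17) = e^1.462 ≈ 4.31458006507; balance ≈ 630,575.8765.
Account B growth factor: (1 + 0.07039/12)^204 ≈ 3.29739923908; balance ≈ 481,914.8988.
Account A is larger by 148,660.9777.

Account A, by €148,660.98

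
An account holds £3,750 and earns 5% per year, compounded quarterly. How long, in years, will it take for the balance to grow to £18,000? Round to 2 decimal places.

(1 + 0.0125)^(4t) = 18,000/3,750 = 4.8.
4t·ln(1 + 0.0125) = ln(4.8); 4t = 1.5686/0.0124225 ≈ 126.2720.
t ≈ 31.5680 years.

31.57 years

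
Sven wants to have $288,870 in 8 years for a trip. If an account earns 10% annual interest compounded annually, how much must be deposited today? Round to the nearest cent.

Annual rate = 10% = 0.1; 8 periods.
P = 288,870/(1 + 0.1)^8 ≈ 288,870/2.14358881 ≈ 134,759.9869.

$134,759.99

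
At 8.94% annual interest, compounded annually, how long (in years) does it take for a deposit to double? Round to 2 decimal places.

8.09 years

(1 + 0.0894)^t = 2.
t = ln 2 / ln(1 + 0.0894) ≈ 0.69315/0.0856271 ≈ 8.0950.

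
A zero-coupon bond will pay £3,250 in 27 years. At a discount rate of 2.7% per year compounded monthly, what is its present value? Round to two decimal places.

Periodic rate = 2.7%/12 = 0.00225; 324 periods.
P = 3,250/(1 + 0.00225)^324 ≈ 3,250/2.071309681 ≈ 1,569.0556.

£1,569.06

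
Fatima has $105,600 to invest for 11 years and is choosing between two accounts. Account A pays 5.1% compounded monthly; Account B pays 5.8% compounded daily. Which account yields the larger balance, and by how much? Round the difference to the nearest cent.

Account A growth factor: (1 + 0.00425)^132 ≈ 1.75034207797; balance ≈ 184,836.1234.
Account B growth factor: (1 + 0.058/365)^4015 ≈ 1.89259577925; balance ≈ 199,858.1143.
Account B is larger by 15,021.9909.

Account B, by $15,021.99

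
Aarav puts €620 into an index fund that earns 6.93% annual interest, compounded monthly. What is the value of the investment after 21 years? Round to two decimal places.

Periodic rate = 6.93%/12 = 0.005775; periods = 12·21 = 252.
A = 620·(1 + 0.005775)^252 ≈ 620·4.267865972 ≈ 2,646.0769.

€2,646.08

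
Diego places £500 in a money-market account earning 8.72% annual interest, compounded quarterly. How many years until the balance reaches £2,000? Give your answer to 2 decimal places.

We need (1 + 0.0218)^(4t) = 4, so 4t = ln 4 / ln 1.0218 ≈ 64.2821.
t ≈ 64.2821/4 = 16.0705 years.

16.07 years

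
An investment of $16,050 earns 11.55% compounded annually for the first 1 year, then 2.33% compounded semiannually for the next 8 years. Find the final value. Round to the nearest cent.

$21,549.10

After 1 years at 11.55%: 16,050 × 1.1155 ≈ 17,903.7750.
Then 8 years at 2.33%: 17,903.7750 × 1.2036066368 ≈ 21,549.1024.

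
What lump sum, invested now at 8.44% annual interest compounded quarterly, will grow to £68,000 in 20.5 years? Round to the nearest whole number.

£12,272

Periodic rate = 8.44%/4 = 0.0211; 82 periods.
P = 68,000/(1 + 0.0211)^82 ≈ 68,000/5.5411339366 ≈ 12,271.8564.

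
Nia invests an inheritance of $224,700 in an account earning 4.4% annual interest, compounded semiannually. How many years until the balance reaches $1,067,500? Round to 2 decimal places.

We need (1 + 0.022)^(2t) = 4.7508, so 2t = ln 4.7508 / ln 1.022 ≈ 71.6085.
t ≈ 71.6085/2 = 35.8043 years.

35.80 years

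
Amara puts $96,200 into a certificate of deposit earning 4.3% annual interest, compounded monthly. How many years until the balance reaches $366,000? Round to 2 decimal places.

31.13 years

(1 + 0.00358333)^(12t) = 366,000/96,200 = 3.8046.
12t·ln(1 + 0.00358333) = ln(3.8046); 12t = 1.3362/0.00357693 ≈ 373.5618.
t ≈ 31.1302 years.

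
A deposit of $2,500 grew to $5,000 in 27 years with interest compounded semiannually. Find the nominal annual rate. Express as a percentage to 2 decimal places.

(1 + r/2)^54 = 5,000/2,500 = 2.
1 + r/2 = 2^(1/54) ≈ 1.012919, so r/2 ≈ 0.0129188.
r ≈ 2·0.0129188 = 2.58376%.

2.58%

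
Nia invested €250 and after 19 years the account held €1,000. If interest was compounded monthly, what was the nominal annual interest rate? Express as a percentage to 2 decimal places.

7.32%

(1 + r/12)^228 = 1,000/250 = 4.
1 + r/12 = 4^(1/228) ≈ 1.006099, so r/12 ≈ 0.00609876.
r ≈ 12·0.00609876 = 7.31851%.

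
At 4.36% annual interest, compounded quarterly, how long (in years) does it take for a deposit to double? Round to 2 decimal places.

15.98 years

(1 + 0.0109)^(4t) = 2.
4t = ln 2 / ln(1 + 0.0109) ≈ 0.69315/0.010841 ≈ 63.9374.
t ≈ 15.9844.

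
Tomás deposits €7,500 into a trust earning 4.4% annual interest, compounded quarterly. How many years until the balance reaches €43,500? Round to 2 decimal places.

(1 + 0.011)^(4t) = 43,500/7,500 = 5.8.
4t·ln(1 + 0.011) = ln(5.8); 4t = 1.7579/0.0109399 ≈ 160.6826.
t ≈ 40.1706 years.

40.17 years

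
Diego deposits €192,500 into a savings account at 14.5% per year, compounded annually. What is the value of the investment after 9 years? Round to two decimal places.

Annual rate = 14.5% = 0.145; years = 9.
A = 192,500·(1 + 0.145)^9 ≈ 192,500·3.38259015157 ≈ 651,148.6042.

€651,148.60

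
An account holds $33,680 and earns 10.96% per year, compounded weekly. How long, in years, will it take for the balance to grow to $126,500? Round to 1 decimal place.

We need (1 + 0.00210769)^(52t) = 3.7559, so 52t = ln 3.7559 / ln 1.002108 ≈ 628.5226.
t ≈ 628.5226/52 = 12.0870 years.

12.1 years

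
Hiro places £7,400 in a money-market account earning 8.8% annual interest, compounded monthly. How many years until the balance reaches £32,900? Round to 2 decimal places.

17.02 years

We need (1 + 0.00733333)^(12t) = 4.4459, so 12t = ln 4.4459 / ln 1.007333 ≈ 204.1986.
t ≈ 204.1986/12 = 17.0166 years.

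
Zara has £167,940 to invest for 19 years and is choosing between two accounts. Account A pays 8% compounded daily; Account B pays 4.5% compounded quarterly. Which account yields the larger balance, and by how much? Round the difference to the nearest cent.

Account A growth factor: (1 + 0.08/365)^6935 ≈ 4.57146374985; balance ≈ 767,731.6221.
Account B growth factor: (1 + 0.01125)^76 ≈ 2.34017659316; balance ≈ 393,009.2571.
Account A is larger by 374,722.3651.

Account A, by £374,722.37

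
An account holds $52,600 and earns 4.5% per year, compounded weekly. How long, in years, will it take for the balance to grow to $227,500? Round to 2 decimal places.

32.56 years

(1 + 0.000865385)^(52t) = 227,500/52,600 = 4.3251.
52t·ln(1 + 0.000865385) = ln(4.3251); 52t = 1.4644/0.00086501 ≈ 1692.9671.
t ≈ 32.5571 years.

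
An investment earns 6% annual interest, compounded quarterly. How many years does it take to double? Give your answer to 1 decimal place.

11.6 years

(1 + 0.015)^(4t) = 2.
4t = ln 2 / ln(1 + 0.015) ≈ 0.69315/0.0148886 ≈ 46.5555.
t ≈ 11.6389.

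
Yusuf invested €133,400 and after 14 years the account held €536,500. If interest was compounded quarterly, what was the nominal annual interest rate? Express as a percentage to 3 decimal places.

(1 + r/4)^56 = 536,500/133,400 = 4.02174.
1 + r/4 = 4.02174^(1/56) ≈ 1.025163, so r/4 ≈ 0.0251634.
r ≈ 4·0.0251634 = 10.06537%.

10.065%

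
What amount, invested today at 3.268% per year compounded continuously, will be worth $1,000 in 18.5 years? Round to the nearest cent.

P = A·e^(−rt) = 1,000·e^(−0.60458).
e^(−0.60458) ≈ 0.546303826, so P ≈ 546.3038.

$546.30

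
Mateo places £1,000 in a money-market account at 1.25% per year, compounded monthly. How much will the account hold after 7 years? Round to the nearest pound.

£1,091

Periodic rate = 1.25%/12 = 0.00104167; periods = 12·7 = 84.
A = 1,000·(1 + 0.0125/12)^84 ≈ 1,000·1.09139256 ≈ 1,091.3926.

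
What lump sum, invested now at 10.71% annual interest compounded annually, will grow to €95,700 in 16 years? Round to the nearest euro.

€18,790

Annual rate = 10.71% = 0.1071; 16 periods.
P = 95,700/(1 + 0.1071)^16 ≈ 95,700/5.0931868871 ≈ 18,789.8073.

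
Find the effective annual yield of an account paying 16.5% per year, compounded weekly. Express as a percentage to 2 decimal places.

17.91%

EAR = (1 + 16.5%/52)^52 − 1 = (1 + 0.00317308)^52 − 1.
(1 + 0.00317308)^52 ≈ 1.179085, so EAR ≈ 17.90851%.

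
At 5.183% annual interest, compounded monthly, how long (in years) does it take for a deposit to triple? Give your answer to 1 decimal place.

(1 + 0.00431917)^(12t) = 3.
12t = ln 3 / ln(1 + 0.00431917) ≈ 1.0986/0.00430987 ≈ 254.9064.
t ≈ 21.2422.

21.2 years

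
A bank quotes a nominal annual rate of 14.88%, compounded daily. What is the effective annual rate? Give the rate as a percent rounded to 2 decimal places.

16.04%

One year is 365 periods at 0.000407671 each: (1 + 0.000407671)^365 ≈ 1.160406.
EAR = 1.160406 − 1 ≈ 16.04057%.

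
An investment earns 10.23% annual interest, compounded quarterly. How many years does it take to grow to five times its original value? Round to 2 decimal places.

(1 + 0.025575)^(4t) = 5.
4t = ln 5 / ln(1 + 0.025575) ≈ 1.6094/0.0252534 ≈ 63.7315.
t ≈ 15.9329.

15.93 years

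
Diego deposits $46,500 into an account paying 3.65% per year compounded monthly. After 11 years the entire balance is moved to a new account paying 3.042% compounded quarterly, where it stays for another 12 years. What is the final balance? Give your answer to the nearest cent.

$99,883.24

After 11 years at 3.65%: 46,500 × 1.4931539396 ≈ 69,431.6582.
Then 12 years at 3.042%: 69,431.6582 × 1.4385834771 ≈ 99,883.2363.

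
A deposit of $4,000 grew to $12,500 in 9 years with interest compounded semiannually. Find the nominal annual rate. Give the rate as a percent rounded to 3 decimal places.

(1 + r/2)^18 = 12,500/4,000 = 3.125.
1 + r/2 = 3.125^(1/18) ≈ 1.065348, so r/2 ≈ 0.0653484.
r ≈ 2·0.0653484 = 13.06968%.

13.070%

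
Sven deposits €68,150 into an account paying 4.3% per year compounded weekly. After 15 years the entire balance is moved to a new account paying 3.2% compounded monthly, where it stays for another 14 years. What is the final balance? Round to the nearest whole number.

€203,130

Phase 1: 68,150·(1 + 0.043/52)^780 ≈ 129,858.3995.
Phase 2: 129,858.3995·(1 + 0.032/12)^168 ≈ 203,130.4430.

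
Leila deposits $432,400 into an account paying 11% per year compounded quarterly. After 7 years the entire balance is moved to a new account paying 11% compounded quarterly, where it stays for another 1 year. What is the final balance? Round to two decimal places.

Phase 1: 432,400·(1 + 0.0275)^28 ≈ 924,223.3587.
Phase 2: 924,223.3587·(1 + 0.0275)^4 ≈ 1,030,159.0041.

$1,030,159.00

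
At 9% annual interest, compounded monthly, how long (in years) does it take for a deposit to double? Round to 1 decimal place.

(1 + 0.0075)^(12t) = 2.
12t = ln 2 / ln(1 + 0.0075) ≈ 0.69315/0.00747201 ≈ 92.7658.
t ≈ 7.7305.

7.7 years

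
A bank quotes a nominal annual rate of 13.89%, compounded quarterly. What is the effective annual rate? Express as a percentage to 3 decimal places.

EAR = (1 + 13.89%/4)^4 − 1 = (1 + 0.034725)^4 − 1.
(1 + 0.034725)^4 ≈ 1.146304, so EAR ≈ 14.63039%.

14.630%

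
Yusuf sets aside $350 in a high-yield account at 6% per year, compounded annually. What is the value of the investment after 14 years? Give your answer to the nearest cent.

Annual rate = 6% = 0.06; years = 14.
A = 350·(1 + 0.06)^14 ≈ 350·2.26090396 ≈ 791.3164.

$791.32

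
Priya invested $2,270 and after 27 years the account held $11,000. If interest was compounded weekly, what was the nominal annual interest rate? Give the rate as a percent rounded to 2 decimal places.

The 1404-period growth factor is 11,000/2,270 = 4.84581.
r/52 = 4.84581^(1/1404) − 1 ≈ 0.00112465, so r ≈ 52·0.00112465 = 5.84816%.

5.85%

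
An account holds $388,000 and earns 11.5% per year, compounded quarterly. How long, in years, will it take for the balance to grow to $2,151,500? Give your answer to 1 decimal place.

15.1 years

(1 + 0.02875)^(4t) = 2,151,500/388,000 = 5.5451.
4t·ln(1 + 0.02875) = ln(5.5451); 4t = 1.7129/0.0283445 ≈ 60.4321.
t ≈ 15.1080 years.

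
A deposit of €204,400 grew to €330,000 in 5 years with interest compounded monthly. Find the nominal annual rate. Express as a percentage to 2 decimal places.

(1 + r/12)^60 = 330,000/204,400 = 1.61448.
1 + r/12 = 1.61448^(1/60) ≈ 1.008016, so r/12 ≈ 0.00801552.
r ≈ 12·0.00801552 = 9.61862%.

9.62%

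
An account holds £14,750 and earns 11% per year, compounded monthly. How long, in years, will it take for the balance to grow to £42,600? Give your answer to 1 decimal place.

(1 + 0.00916667)^(12t) = 42,600/14,750 = 2.8881.
12t·ln(1 + 0.00916667) = ln(2.8881); 12t = 1.0606/0.00912491 ≈ 116.2325.
t ≈ 9.6860 years.

9.7 years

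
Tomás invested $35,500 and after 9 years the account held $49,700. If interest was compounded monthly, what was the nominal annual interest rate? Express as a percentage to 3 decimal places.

3.744%

(1 + r/12)^108 = 49,700/35,500 = 1.4.
1 + r/12 = 1.4^(1/108) ≈ 1.00312, so r/12 ≈ 0.00312034.
r ≈ 12·0.00312034 = 3.74441%.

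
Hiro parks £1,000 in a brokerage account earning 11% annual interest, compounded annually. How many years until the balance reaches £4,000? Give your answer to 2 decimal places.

We need (1 + 0.11)^t = 4, so t = ln 4 / ln 1.11 ≈ 13.2838.

13.28 years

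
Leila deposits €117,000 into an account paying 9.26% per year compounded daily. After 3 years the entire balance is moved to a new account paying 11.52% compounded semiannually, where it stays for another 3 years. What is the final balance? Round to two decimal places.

€216,145.51

After 3 years at 9.26%: 117,000 × 1.3201756121 ≈ 154,460.5466.
Then 3 years at 11.52%: 154,460.5466 × 1.39935741321 ≈ 216,145.5110.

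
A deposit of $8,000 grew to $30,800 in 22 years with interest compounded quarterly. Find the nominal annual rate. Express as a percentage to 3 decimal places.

6.175%

(1 + r/4)^88 = 30,800/8,000 = 3.85.
1 + r/4 = 3.85^(1/88) ≈ 1.015437, so r/4 ≈ 0.015437.
r ≈ 4·0.015437 = 6.17478%.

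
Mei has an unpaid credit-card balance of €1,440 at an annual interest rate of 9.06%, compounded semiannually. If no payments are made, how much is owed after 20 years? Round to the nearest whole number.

Periodic rate = 9.06%/2 = 0.0453; periods = 2·20 = 40.
A = 1,440·(1 + 0.0453)^40 ≈ 1,440·5.88353059 ≈ 8,472.2841.

€8,472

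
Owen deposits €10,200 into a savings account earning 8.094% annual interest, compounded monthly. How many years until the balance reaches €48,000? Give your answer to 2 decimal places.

19.20 years

(1 + 0.006745)^(12t) = 48,000/10,200 = 4.7059.
12t·ln(1 + 0.006745) = ln(4.7059); 12t = 1.5488/0.00672235 ≈ 230.3975.
t ≈ 19.1998 years.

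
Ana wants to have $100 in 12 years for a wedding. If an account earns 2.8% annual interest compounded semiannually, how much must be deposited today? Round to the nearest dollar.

$72

Periodic rate = 2.8%/2 = 0.014; 24 periods.
P = 100/(1 + 0.014)^24 ≈ 100/1.396082 ≈ 71.6290.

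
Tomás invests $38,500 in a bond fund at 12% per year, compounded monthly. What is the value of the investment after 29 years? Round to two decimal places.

Periodic rate = 12%/12 = 0.01; periods = 12·29 = 348.
A = 38,500·(1 + 0.01)^348 ≈ 38,500·31.90348134481 ≈ 1,228,284.0318.

$1,228,284.03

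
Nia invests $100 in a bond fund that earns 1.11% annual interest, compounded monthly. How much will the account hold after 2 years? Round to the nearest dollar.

Growth factor = (1 + 0.000925)^24 ≈ 1.02243776.
A ≈ 100 × 1.02243776 ≈ 102.2438.

$102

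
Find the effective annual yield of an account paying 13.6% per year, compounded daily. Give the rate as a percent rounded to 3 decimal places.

One year is 365 periods at 0.000372603 each: (1 + 0.000372603)^365 ≈ 1.145653.
EAR = 1.145653 − 1 ≈ 14.56529%.

14.565%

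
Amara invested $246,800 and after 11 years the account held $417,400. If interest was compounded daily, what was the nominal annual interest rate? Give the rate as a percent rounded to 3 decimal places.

4.777%

The 4015-period growth factor is 417,400/246,800 = 1.69125.
r/365 = 1.69125^(1/4015) − 1 ≈ 0.000130884, so r ≈ 365·0.000130884 = 4.77728%.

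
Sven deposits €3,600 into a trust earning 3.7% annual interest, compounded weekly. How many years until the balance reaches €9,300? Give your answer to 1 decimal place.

We need (1 + 0.000711538)^(52t) = 2.5833, so 52t = ln 2.5833 / ln 1.000712 ≈ 1334.3174.
t ≈ 1334.3174/52 = 25.6600 years.

25.7 years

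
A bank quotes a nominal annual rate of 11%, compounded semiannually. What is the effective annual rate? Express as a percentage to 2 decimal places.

11.30%

EAR = (1 + 11%/2)^2 − 1 = (1 + 0.055)^2 − 1.
(1 + 0.055)^2 ≈ 1.113025, so EAR ≈ 11.30250%.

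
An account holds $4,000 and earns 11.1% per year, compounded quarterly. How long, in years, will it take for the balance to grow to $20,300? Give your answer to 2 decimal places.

14.84 years

(1 + 0.02775)^(4t) = 20,300/4,000 = 5.075.
4t·ln(1 + 0.02775) = ln(5.075); 4t = 1.6243/0.0273719 ≈ 59.3427.
t ≈ 14.8357 years.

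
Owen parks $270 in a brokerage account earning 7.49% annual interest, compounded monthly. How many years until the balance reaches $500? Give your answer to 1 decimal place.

8.3 years

We need (1 + 0.00624167)^(12t) = 1.8519, so 12t = ln 1.8519 / ln 1.006242 ≈ 99.0292.
t ≈ 99.0292/12 = 8.2524 years.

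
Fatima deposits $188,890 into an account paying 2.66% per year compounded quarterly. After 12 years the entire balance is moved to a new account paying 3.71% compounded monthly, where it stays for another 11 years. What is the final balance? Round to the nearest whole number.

$390,247

Phase 1: 188,890·(1 + 0.00665)^48 ≈ 259,643.1471.
Phase 2: 259,643.1471·(1 + 0.0371/12)^132 ≈ 390,246.5113.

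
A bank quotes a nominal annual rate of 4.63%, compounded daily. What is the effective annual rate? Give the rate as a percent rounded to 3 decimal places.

One year is 365 periods at 0.000126849 each: (1 + 0.000126849)^365 ≈ 1.047386.
EAR = 1.047386 − 1 ≈ 4.73855%.

4.739%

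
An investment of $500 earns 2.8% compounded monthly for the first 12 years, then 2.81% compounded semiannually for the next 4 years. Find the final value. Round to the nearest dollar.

Phase 1: 500·(1 + 0.028/12)^144 ≈ 699.3957.
Phase 2: 699.3957·(1 + 0.01405)^8 ≈ 781.9841.

$782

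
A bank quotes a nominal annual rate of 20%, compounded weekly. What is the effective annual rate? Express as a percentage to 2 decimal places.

22.09%

One year is 52 periods at 0.00384615 each: (1 + 0.00384615)^52 ≈ 1.220934.
EAR = 1.220934 − 1 ≈ 22.09343%.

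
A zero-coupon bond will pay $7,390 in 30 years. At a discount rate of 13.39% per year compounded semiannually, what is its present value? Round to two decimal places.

Periodic rate = 13.39%/2 = 0.06695; 60 periods.
P = 7,390/(1 + 0.06695)^60 ≈ 7,390/48.82520385 ≈ 151.3563.

$151.36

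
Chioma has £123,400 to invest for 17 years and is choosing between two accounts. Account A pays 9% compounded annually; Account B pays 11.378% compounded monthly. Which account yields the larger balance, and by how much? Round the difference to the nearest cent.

Account A growth factor: (1 + 0.09)^17 ≈ 4.32763341035; balance ≈ 534,029.9628.
Account B growth factor: (1 + 0.11378/12)^204 ≈ 6.85616022617; balance ≈ 846,050.1719.
Account B is larger by 312,020.2091.

Account B, by £312,020.21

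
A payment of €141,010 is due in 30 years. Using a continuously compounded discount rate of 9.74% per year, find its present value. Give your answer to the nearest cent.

P = A·e^(−rt) = 141,010·e^(−2.922).
e^(−2.922) ≈ 0.0538259277213, so P ≈ 7,589.9941.

€7,589.99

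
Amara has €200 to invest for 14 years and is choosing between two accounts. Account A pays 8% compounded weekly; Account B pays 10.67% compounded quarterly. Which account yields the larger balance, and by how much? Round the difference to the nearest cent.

Account B, by €261.09

Account A growth factor: (1 + 0.08/52)^728 ≈ 3.06221755; balance ≈ 612.4435.
Account B growth factor: (1 + 0.026675)^56 ≈ 4.36764433; balance ≈ 873.5289.
Account B is larger by 261.0854.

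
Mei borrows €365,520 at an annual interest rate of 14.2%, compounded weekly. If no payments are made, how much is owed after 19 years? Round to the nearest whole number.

Growth factor = (1 + 0.142/52)^988 ≈ 14.79549710806.
A ≈ 365,520 × 14.79549710806 ≈ 5,408,050.1029.

€5,408,050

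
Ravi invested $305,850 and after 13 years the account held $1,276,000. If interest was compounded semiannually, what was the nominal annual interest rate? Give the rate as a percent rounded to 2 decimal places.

(1 + r/2)^26 = 1,276,000/305,850 = 4.17198.
1 + r/2 = 4.17198^(1/26) ≈ 1.056475, so r/2 ≈ 0.0564752.
r ≈ 2·0.0564752 = 11.29504%.

11.30%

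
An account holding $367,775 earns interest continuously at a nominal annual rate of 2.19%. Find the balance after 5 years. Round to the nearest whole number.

A = P·e^(rt) = 367,775·e^(0.0219·5) = 367,775·e^0.1095.
e^0.1095 ≈ 1.11572007094, so A ≈ 410,333.9491.

$410,334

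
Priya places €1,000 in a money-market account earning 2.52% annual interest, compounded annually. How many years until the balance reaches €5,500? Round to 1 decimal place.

68.5 years

We need (1 + 0.0252)^t = 5.5, so t = ln 5.5 / ln 1.0252 ≈ 68.4976.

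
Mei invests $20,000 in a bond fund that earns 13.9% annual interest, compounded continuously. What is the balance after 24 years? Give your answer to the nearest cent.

A = P·e^(rt) = 20,000·e^(0.139·24) = 20,000·e^3.336.
e^3.336 ≈ 28.1064756509, so A ≈ 562,129.5130.

$562,129.51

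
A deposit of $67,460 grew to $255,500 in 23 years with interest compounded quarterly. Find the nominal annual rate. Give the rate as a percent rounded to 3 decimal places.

5.832%

(1 + r/4)^92 = 255,500/67,460 = 3.78743.
1 + r/4 = 3.78743^(1/92) ≈ 1.01458, so r/4 ≈ 0.0145801.
r ≈ 4·0.0145801 = 5.83205%.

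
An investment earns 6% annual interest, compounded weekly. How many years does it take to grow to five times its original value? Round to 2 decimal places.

(1 + 0.00115385)^(52t) = 5.
52t = ln 5 / ln(1 + 0.00115385) ≈ 1.6094/0.00115318 ≈ 1395.6508.
t ≈ 26.8394.

26.84 years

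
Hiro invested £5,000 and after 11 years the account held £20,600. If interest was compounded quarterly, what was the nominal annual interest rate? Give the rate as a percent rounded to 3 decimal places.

13.081%

The 44-period growth factor is 20,600/5,000 = 4.12.
r/4 = 4.12^(1/44) − 1 ≈ 0.0327018, so r ≈ 4·0.0327018 = 13.08072%.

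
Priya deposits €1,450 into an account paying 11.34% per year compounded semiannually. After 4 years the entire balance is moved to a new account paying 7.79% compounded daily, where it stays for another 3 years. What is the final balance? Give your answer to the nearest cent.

€2,847.51

Phase 1: 1,450·(1 + 0.0567)^8 ≈ 2,254.1440.
Phase 2: 2,254.1440·(1 + 0.0779/365)^1095 ≈ 2,847.5113.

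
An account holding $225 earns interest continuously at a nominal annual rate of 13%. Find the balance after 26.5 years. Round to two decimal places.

$7,052.24

A = P·e^(rt) = 225·e^(0.13·26.5) = 225·e^3.445.
e^3.445 ≈ 31.34328345, so A ≈ 7,052.2388.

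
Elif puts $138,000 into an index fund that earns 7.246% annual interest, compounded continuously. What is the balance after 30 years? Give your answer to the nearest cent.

$1,213,244.78

A = P·e^(rt) = 138,000·e^(0.07246·30) = 138,000·e^2.1738.
e^2.1738 ≈ 8.79162883508, so A ≈ 1,213,244.7792.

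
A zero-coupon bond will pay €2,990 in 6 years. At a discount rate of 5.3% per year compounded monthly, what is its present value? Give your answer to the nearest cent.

Growth factor = (1 + 0.053/12)^72 ≈ 1.373414275.
P = 2,990/1.373414275 ≈ 2,177.0562.

€2,177.06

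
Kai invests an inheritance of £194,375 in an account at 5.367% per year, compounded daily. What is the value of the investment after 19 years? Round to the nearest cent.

Growth factor = (1 + 0.05367/365)^6935 ≈ 2.77223827726.
A ≈ 194,375 × 2.77223827726 ≈ 538,853.8151.

£538,853.82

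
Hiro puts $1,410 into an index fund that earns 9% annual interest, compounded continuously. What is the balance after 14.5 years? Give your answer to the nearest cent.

A = P·e^(rt) = 1,410·e^(0.09·14.5) = 1,410·e^1.305.
e^1.305 ≈ 3.687689094, so A ≈ 5,199.6416.

$5,199.64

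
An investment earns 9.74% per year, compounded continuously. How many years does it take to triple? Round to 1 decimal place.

11.3 years

e^(0.0974t) = 3, so 0.0974t = ln 3 ≈ 1.0986.
t ≈ 1.0986/0.0974 ≈ 11.2794.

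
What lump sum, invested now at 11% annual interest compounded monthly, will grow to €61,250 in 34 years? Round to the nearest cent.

€1,479.94

Periodic rate = 11%/12 = 0.00916667; 408 periods.
P = 61,250/(1 + 0.11/12)^408 ≈ 61,250/41.386815876 ≈ 1,479.9399.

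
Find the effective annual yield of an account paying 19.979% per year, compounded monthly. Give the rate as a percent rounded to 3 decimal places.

One year is 12 periods at 0.0166492 each: (1 + 0.0166492)^12 ≈ 1.219139.
EAR = 1.219139 − 1 ≈ 21.91392%.

21.914%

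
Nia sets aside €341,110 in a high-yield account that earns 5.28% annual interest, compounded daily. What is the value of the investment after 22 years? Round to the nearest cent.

Growth factor = (1 + 0.0528/365)^8030 ≈ 3.194772853722.
A ≈ 341,110 × 3.194772853722 ≈ 1,089,768.9681.

€1,089,768.97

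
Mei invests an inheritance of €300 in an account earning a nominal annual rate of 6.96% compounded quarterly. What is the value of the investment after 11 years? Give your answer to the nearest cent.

Growth factor = (1 + 0.0174)^44 ≈ 2.13617223.
A ≈ 300 × 2.13617223 ≈ 640.8517.

€640.85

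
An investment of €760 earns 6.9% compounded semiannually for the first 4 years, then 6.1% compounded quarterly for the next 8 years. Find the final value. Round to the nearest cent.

Phase 1: 760·(1 + 0.0345)^8 ≈ 996.9137.
Phase 2: 996.9137·(1 + 0.01525)^32 ≈ 1,618.0558.

€1,618.06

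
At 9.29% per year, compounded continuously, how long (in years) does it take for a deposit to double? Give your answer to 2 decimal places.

e^(0.0929t) = 2, so 0.0929t = ln 2 ≈ 0.69315.
t ≈ 0.69315/0.0929 ≈ 7.4612.

7.46 years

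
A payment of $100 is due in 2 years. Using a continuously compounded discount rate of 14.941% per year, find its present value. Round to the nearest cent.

P = A·e^(−rt) = 100·e^(−0.29882).
e^(−0.29882) ≈ 0.7416929, so P ≈ 74.1693.

$74.17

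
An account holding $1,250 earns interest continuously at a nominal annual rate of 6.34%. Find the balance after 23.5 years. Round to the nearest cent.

$5,545.81

A = P·e^(rt) = 1,250·e^(0.0634·23.5) = 1,250·e^1.4899.
e^1.4899 ≈ 4.436651832, so A ≈ 5,545.8148.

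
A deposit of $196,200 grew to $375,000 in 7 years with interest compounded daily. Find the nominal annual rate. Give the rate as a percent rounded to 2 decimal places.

9.26%

(1 + r/365)^2555 = 375,000/196,200 = 1.91131.
1 + r/365 = 1.91131^(1/2555) ≈ 1.000254, so r/365 ≈ 0.000253571.
r ≈ 365·0.000253571 = 9.25534%.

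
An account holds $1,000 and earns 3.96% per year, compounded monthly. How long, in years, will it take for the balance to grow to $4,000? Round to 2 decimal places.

35.07 years

We need (1 + 0.0033)^(12t) = 4, so 12t = ln 4 / ln 1.0033 ≈ 420.7820.
t ≈ 420.7820/12 = 35.0652 years.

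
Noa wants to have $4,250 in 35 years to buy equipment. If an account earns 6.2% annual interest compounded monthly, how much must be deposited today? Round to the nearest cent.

Growth factor = (1 + 0.062/12)^420 ≈ 8.70949144.
P = 4,250/8.70949144 ≈ 487.9734.

$487.97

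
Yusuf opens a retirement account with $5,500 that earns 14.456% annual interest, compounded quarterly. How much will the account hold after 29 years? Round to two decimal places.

$337,988.34

Growth factor = (1 + 0.03614)^116 ≈ 61.4524252162.
A ≈ 5,500 × 61.4524252162 ≈ 337,988.3387.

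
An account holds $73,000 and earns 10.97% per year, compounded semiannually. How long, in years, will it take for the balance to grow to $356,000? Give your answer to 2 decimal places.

(1 + 0.05485)^(2t) = 356,000/73,000 = 4.8767.
2t·ln(1 + 0.05485) = ln(4.8767); 2t = 1.5845/0.0533986 ≈ 29.6725.
t ≈ 14.8363 years.

14.84 years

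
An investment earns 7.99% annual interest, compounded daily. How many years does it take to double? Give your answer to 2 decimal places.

8.68 years

(1 + 0.000218904)^(365t) = 2.
365t = ln 2 / ln(1 + 0.000218904) ≈ 0.69315/0.00021888 ≈ 3166.7886.
t ≈ 8.6761.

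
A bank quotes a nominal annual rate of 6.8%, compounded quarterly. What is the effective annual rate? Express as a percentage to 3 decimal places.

EAR = (1 + 6.8%/4)^4 − 1 = (1 + 0.017)^4 − 1.
(1 + 0.017)^4 ≈ 1.069754, so EAR ≈ 6.97537%.

6.975%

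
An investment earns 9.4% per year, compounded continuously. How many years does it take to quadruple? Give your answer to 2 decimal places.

14.75 years

e^(0.094t) = 4, so 0.094t = ln 4 ≈ 1.3863.
t ≈ 1.3863/0.094 ≈ 14.7478.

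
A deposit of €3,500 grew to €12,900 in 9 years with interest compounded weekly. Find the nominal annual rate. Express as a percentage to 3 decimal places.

(1 + r/52)^468 = 12,900/3,500 = 3.68571.
1 + r/52 = 3.68571^(1/468) ≈ 1.002791, so r/52 ≈ 0.00279121.
r ≈ 52·0.00279121 = 14.51427%.

14.514%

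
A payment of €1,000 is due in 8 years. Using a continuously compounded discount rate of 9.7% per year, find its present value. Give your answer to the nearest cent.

P = A·e^(−rt) = 1,000·e^(−0.776).
e^(−0.776) ≈ 0.460243307, so P ≈ 460.2433.

€460.24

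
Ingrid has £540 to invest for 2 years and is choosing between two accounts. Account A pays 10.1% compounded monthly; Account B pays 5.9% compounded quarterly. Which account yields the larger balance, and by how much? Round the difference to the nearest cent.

Account A growth factor: (1 + 0.101/12)^24 ≈ 1.22281387; balance ≈ 660.3195.
Account B growth factor: (1 + 0.01475)^8 ≈ 1.12427481; balance ≈ 607.1084.
Account A is larger by 53.2111.

Account A, by £53.21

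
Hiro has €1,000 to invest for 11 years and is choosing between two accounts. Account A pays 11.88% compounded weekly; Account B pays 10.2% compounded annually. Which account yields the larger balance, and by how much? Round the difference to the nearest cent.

Account A, by €778.13

A: (1 + 0.1188/52)^572 ≈ 3.688830618, so 1,000 × 3.688830618 ≈ 3,688.8306.
B: (1 + 0.102)^11 ≈ 2.910700629, so 1,000 × 2.910700629 ≈ 2,910.7006.
Difference ≈ 778.1300 in favor of A.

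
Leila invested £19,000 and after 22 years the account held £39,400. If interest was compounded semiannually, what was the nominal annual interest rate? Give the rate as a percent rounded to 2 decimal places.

The 44-period growth factor is 39,400/19,000 = 2.07368.
r/2 = 2.07368^(1/44) − 1 ≈ 0.0167137, so r ≈ 2·0.0167137 = 3.34275%.

3.34%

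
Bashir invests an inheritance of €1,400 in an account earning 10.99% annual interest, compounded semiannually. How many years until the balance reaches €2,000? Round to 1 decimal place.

We need (1 + 0.05495)^(2t) = 1.4286, so 2t = ln 1.4286 / ln 1.05495 ≈ 6.6676.
t ≈ 6.6676/2 = 3.3338 years.

3.3 years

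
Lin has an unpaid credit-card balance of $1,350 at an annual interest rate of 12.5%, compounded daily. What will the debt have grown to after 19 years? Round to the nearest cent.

$14,507.97

Periodic rate = 12.5%/365 = 0.000342466; periods = 365·19 = 6935.
A = 1,350·(1 + 0.125/365)^6935 ≈ 1,350·10.746642871 ≈ 14,507.9679.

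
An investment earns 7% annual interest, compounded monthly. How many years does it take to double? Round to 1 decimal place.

9.9 years

(1 + 0.00583333)^(12t) = 2.
12t = ln 2 / ln(1 + 0.00583333) ≈ 0.69315/0.00581639 ≈ 119.1715.
t ≈ 9.9310.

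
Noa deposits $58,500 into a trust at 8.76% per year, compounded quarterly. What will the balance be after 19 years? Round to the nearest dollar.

Growth factor = (1 + 0.0219)^76 ≈ 5.18845835869.
A ≈ 58,500 × 5.18845835869 ≈ 303,524.8140.

$303,525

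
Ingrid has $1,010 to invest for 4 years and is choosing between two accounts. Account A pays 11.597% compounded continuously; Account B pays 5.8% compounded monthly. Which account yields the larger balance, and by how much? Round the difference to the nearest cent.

A: e^(0.11597·4) = e^0.46388 ≈ 1.590232131, so 1,010 × 1.590232131 ≈ 1,606.1345.
B: (1 + 0.058/12)^48 ≈ 1.260415128, so 1,010 × 1.260415128 ≈ 1,273.0193.
Difference ≈ 333.1152 in favor of A.

Account A, by $333.12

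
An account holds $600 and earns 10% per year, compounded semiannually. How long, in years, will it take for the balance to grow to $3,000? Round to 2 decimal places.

16.49 years

(1 + 0.05)^(2t) = 3,000/600 = 5.
2t·ln(1 + 0.05) = ln(5); 2t = 1.6094/0.0487902 ≈ 32.9869.
t ≈ 16.4935 years.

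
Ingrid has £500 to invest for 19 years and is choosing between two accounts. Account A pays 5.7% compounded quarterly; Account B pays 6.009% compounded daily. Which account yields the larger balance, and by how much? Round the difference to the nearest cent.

A: (1 + 0.01425)^76 ≈ 2.931036621, so 500 × 2.931036621 ≈ 1,465.5183.
B: (1 + 0.06009/365)^6935 ≈ 3.131825403, so 500 × 3.131825403 ≈ 1,565.9127.
Difference ≈ 100.3944 in favor of B.

Account B, by £100.39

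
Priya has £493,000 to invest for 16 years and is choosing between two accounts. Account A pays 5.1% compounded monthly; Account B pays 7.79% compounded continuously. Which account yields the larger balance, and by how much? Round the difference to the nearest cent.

Account A growth factor: (1 + 0.00425)^192 ≈ 2.257529101809; balance ≈ 1,112,961.8472.
Account B growth factor: e^(0.0779·16) = e^1.2464 ≈ 3.477800313121; balance ≈ 1,714,555.5544.
Account B is larger by 601,593.7072.

Account B, by £601,593.71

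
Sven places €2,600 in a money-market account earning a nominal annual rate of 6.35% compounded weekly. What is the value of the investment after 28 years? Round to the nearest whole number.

Growth factor = (1 + 0.0635/52)^1456 ≈ 5.9115926392.
A ≈ 2,600 × 5.9115926392 ≈ 15,370.1409.

€15,370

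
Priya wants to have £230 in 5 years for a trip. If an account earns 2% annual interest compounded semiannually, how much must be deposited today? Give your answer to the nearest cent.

Growth factor = (1 + 0.01)^10 ≈ 1.10462213.
P = 230/1.10462213 ≈ 208.2160.

£208.22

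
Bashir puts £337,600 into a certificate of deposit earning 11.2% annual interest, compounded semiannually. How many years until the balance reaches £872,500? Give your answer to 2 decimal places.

8.71 years

(1 + 0.056)^(2t) = 872,500/337,600 = 2.5844.
2t·ln(1 + 0.056) = ln(2.5844); 2t = 0.9495/0.0544882 ≈ 17.4258.
t ≈ 8.7129 years.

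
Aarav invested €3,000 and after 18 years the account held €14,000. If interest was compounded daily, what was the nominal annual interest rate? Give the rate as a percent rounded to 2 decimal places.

8.56%

(1 + r/365)^6570 = 14,000/3,000 = 4.66667.
1 + r/365 = 4.66667^(1/6570) ≈ 1.000234, so r/365 ≈ 0.000234494.
r ≈ 365·0.000234494 = 8.55903%.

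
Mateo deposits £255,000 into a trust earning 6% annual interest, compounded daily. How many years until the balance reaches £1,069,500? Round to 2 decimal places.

23.90 years

We need (1 + 0.000164384)^(365t) = 4.1941, so 365t = ln 4.1941 / ln 1.000164 ≈ 8722.2883.
t ≈ 8722.2883/365 = 23.8967 years.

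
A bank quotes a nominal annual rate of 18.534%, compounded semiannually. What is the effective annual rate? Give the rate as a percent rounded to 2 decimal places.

19.39%

One year is 2 periods at 0.09267 each: (1 + 0.09267)^2 ≈ 1.193928.
EAR = 1.193928 − 1 ≈ 19.39277%.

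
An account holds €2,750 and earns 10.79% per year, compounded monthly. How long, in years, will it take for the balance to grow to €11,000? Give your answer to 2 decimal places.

(1 + 0.00899167)^(12t) = 11,000/2,750 = 4.
12t·ln(1 + 0.00899167) = ln(4); 12t = 1.3863/0.00895148 ≈ 154.8676.
t ≈ 12.9056 years.

12.91 years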